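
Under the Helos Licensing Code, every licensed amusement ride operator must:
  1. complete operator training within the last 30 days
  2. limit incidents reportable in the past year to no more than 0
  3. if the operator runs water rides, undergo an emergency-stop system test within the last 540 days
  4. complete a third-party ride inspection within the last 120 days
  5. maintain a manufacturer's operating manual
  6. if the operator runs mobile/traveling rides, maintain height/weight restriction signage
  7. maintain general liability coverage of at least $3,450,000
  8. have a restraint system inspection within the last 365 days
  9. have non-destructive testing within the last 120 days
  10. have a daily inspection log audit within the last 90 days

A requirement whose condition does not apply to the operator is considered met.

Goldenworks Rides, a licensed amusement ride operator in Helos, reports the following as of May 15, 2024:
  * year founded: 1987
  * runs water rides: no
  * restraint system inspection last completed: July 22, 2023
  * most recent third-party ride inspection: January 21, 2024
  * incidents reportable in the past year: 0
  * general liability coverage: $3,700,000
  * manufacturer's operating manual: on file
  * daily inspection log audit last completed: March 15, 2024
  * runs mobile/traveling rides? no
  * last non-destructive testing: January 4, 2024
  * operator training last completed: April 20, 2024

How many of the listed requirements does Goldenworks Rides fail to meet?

1

1. operator training 25 days ago vs limit 30 → met
2. incidents reportable in the past year 0 ≤ 0 → met
3. condition 'runs water rides' does not hold → requirement n/a → met
4. third-party ride inspection 115 days ago vs limit 120 → met
5. manufacturer's operating manual present → met
6. condition 'runs mobile/traveling rides' does not hold → requirement n/a → met
7. general liability coverage $3,700,000 ≥ $3,450,000 → met
8. restraint system inspection 298 days ago vs limit 365 → met
9. non-destructive testing 132 days ago vs limit 120 → not met
10. daily inspection log audit 61 days ago vs limit 90 → met
Not met: 1 of 10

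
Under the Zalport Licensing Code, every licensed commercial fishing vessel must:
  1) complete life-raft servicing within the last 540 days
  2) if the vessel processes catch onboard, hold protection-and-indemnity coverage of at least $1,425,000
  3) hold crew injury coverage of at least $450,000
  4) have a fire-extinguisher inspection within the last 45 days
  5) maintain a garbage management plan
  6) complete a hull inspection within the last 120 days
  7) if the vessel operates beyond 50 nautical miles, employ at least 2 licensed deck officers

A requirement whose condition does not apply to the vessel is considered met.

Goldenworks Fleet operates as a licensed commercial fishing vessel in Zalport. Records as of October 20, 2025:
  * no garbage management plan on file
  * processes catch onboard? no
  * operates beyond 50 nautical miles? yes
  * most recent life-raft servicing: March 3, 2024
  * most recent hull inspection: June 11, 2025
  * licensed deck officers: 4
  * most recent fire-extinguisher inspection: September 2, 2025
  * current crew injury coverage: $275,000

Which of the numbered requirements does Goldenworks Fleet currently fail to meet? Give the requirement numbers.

1. life-raft servicing 596 days ago vs limit 540 → not met
2. condition 'processes catch onboard' does not hold → requirement n/a → met
3. crew injury coverage $275,000 < $450,000 → not met
4. fire-extinguisher inspection 48 days ago vs limit 45 → not met
5. garbage management plan absent → not met
6. hull inspection 131 days ago vs limit 120 → not met
7. condition 'operates beyond 50 nautical miles' holds; licensed deck officers 4 ≥ 2 → met
Not met: 1, 3, 4, 5, 6

1, 3, 4, 5, 6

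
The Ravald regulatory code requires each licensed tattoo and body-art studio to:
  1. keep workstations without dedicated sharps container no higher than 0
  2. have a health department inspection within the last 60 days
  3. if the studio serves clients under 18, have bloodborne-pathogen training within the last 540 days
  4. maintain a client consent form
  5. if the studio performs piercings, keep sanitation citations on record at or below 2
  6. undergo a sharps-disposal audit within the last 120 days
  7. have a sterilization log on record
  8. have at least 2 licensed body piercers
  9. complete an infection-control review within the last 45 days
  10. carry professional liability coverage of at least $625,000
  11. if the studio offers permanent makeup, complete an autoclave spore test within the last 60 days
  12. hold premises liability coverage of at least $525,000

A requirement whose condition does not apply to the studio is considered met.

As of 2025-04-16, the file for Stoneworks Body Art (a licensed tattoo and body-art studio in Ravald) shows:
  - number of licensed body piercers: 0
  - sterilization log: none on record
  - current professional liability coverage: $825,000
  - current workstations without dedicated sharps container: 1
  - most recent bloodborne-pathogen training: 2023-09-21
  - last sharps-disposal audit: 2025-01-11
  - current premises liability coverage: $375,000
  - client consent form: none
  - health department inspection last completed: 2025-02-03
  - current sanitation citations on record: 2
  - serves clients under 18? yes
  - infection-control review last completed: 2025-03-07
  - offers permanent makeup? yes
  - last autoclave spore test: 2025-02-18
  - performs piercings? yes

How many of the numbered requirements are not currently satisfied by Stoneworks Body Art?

1. workstations without dedicated sharps container 1 > 0 → not met
2. health department inspection 72 days ago vs limit 60 → not met
3. condition 'serves clients under 18' holds; bloodborne-pathogen training 573 days ago vs limit 540 → not met
4. client consent form absent → not met
5. condition 'performs piercings' holds; sanitation citations on record 2 ≤ 2 → met
6. sharps-disposal audit 95 days ago vs limit 120 → met
7. sterilization log absent → not met
8. licensed body piercers 0 < 2 → not met
9. infection-control review 40 days ago vs limit 45 → met
10. professional liability coverage $825,000 ≥ $625,000 → met
11. condition 'offers permanent makeup' holds; autoclave spore test 57 days ago vs limit 60 → met
12. premises liability coverage $375,000 < $525,000 → not met
Not met: 7 of 12

7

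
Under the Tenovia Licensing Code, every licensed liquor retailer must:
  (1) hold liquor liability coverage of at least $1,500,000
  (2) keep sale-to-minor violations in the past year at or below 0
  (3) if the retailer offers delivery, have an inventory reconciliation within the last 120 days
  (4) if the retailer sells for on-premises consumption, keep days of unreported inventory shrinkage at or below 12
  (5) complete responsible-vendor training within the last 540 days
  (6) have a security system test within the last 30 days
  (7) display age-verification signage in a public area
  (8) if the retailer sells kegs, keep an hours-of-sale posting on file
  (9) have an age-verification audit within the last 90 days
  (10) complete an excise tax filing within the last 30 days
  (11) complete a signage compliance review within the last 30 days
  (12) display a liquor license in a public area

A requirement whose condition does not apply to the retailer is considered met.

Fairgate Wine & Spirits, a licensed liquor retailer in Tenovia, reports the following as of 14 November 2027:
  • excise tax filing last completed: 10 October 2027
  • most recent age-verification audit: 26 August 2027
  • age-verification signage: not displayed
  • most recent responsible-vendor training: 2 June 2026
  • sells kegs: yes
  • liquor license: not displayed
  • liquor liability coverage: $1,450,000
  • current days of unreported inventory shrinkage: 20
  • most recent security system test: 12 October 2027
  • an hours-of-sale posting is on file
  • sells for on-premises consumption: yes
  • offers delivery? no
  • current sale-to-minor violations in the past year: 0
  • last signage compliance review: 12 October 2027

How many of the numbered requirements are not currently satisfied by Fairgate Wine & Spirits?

1. liquor liability coverage $1,450,000 < $1,500,000 → not met
2. sale-to-minor violations in the past year 0 ≤ 0 → met
3. condition 'offers delivery' does not hold → requirement n/a → met
4. condition 'sells for on-premises consumption' holds; days of unreported inventory shrinkage 20 > 12 → not met
5. responsible-vendor training 530 days ago vs limit 540 → met
6. security system test 33 days ago vs limit 30 → not met
7. age-verification signage absent → not met
8. condition 'sells kegs' holds; hours-of-sale posting present → met
9. age-verification audit 80 days ago vs limit 90 → met
10. excise tax filing 35 days ago vs limit 30 → not met
11. signage compliance review 33 days ago vs limit 30 → not met
12. liquor license absent → not met
Not met: 7 of 12

7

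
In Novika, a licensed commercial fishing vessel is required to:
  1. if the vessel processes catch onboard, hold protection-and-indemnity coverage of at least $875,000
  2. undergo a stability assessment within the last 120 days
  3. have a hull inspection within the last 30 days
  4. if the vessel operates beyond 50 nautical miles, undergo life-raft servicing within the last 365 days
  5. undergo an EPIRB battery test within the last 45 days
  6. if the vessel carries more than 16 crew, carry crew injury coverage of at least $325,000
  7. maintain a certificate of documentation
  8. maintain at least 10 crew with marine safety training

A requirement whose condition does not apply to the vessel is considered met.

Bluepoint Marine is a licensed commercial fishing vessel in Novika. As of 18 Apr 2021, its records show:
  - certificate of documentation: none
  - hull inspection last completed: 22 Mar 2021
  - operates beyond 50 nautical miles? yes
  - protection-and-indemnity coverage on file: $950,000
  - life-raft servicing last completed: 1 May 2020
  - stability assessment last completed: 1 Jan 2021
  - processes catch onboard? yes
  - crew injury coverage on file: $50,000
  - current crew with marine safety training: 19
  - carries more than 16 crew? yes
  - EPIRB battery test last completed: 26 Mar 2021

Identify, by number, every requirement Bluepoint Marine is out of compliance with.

1. condition 'processes catch onboard' holds; protection-and-indemnity coverage $950,000 ≥ $875,000 → met
2. stability assessment 107 days ago vs limit 120 → met
3. hull inspection 27 days ago vs limit 30 → met
4. condition 'operates beyond 50 nautical miles' holds; life-raft servicing 352 days ago vs limit 365 → met
5. EPIRB battery test 23 days ago vs limit 45 → met
6. condition 'carries more than 16 crew' holds; crew injury coverage $50,000 < $325,000 → not met
7. certificate of documentation absent → not met
8. crew with marine safety training 19 ≥ 10 → met
Not met: 6, 7

6, 7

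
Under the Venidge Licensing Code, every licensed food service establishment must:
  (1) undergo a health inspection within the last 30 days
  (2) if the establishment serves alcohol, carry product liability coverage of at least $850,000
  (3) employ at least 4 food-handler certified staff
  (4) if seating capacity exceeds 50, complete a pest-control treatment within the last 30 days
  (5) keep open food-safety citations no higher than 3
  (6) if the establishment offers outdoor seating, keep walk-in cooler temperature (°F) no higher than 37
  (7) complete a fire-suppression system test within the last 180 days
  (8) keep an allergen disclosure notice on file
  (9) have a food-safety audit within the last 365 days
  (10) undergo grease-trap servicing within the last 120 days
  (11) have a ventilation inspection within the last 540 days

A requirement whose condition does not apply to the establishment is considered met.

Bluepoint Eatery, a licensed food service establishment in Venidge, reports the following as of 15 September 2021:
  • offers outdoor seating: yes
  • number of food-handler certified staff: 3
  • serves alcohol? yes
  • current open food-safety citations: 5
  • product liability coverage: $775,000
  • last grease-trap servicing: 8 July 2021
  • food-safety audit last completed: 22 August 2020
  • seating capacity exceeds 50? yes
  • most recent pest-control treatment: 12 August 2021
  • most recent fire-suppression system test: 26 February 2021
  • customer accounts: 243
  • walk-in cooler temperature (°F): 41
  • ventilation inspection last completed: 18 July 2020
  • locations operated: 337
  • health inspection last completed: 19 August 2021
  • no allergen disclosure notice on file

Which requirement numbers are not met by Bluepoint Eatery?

2, 3, 4, 5, 6, 7, 8, 9

1. health inspection 27 days ago vs limit 30 → met
2. condition 'serves alcohol' holds; product liability coverage $775,000 < $850,000 → not met
3. food-handler certified staff 3 < 4 → not met
4. condition 'seating capacity exceeds 50' holds; pest-control treatment 34 days ago vs limit 30 → not met
5. open food-safety citations 5 > 3 → not met
6. condition 'offers outdoor seating' holds; walk-in cooler temperature (°F) 41 > 37 → not met
7. fire-suppression system test 201 days ago vs limit 180 → not met
8. allergen disclosure notice absent → not met
9. food-safety audit 389 days ago vs limit 365 → not met
10. grease-trap servicing 69 days ago vs limit 120 → met
11. ventilation inspection 424 days ago vs limit 540 → met
Not met: 2, 3, 4, 5, 6, 7, 8, 9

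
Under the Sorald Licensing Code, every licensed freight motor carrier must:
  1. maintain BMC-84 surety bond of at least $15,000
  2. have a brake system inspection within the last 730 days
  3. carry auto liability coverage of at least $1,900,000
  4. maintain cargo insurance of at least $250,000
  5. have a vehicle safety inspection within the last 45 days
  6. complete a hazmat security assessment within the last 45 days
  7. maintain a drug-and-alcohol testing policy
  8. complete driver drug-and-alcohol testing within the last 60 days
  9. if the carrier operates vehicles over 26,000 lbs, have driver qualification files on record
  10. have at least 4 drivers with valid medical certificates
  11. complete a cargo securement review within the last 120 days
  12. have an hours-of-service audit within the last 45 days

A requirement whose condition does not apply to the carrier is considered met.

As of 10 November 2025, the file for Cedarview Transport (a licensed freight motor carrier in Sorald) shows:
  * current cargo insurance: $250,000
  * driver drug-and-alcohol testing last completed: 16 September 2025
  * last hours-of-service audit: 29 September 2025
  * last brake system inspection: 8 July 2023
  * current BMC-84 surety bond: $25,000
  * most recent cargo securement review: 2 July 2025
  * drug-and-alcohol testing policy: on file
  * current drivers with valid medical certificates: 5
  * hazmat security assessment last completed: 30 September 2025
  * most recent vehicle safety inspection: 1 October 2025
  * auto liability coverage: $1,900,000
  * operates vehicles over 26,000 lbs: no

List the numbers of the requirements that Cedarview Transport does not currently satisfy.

1. BMC-84 surety bond $25,000 ≥ $15,000 → met
2. brake system inspection 856 days ago vs limit 730 → not met
3. auto liability coverage $1,900,000 ≥ $1,900,000 → met
4. cargo insurance $250,000 ≥ $250,000 → met
5. vehicle safety inspection 40 days ago vs limit 45 → met
6. hazmat security assessment 41 days ago vs limit 45 → met
7. drug-and-alcohol testing policy present → met
8. driver drug-and-alcohol testing 55 days ago vs limit 60 → met
9. condition 'operates vehicles over 26,000 lbs' does not hold → requirement n/a → met
10. drivers with valid medical certificates 5 ≥ 4 → met
11. cargo securement review 131 days ago vs limit 120 → not met
12. hours-of-service audit 42 days ago vs limit 45 → met
Not met: 2, 11

2, 11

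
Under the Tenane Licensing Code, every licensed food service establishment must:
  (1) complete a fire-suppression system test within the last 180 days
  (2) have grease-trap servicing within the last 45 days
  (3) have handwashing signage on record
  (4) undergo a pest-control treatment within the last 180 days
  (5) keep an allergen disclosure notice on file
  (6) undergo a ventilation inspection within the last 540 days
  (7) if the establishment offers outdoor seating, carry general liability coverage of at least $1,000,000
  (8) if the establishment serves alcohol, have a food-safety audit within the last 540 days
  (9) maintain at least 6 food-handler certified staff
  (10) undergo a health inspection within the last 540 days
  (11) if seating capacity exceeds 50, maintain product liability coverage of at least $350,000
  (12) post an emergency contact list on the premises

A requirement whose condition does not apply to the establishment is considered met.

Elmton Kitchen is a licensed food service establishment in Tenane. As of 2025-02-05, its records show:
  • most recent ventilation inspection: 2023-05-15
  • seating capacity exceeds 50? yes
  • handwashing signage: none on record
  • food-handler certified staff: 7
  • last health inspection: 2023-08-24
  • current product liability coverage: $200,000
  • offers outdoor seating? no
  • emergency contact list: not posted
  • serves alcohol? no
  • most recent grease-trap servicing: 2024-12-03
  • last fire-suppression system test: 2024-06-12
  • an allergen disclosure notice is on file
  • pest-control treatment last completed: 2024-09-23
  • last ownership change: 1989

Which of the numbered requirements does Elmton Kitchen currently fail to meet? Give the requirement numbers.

1. fire-suppression system test 238 days ago vs limit 180 → not met
2. grease-trap servicing 64 days ago vs limit 45 → not met
3. handwashing signage absent → not met
4. pest-control treatment 135 days ago vs limit 180 → met
5. allergen disclosure notice present → met
6. ventilation inspection 632 days ago vs limit 540 → not met
7. condition 'offers outdoor seating' does not hold → requirement n/a → met
8. condition 'serves alcohol' does not hold → requirement n/a → met
9. food-handler certified staff 7 ≥ 6 → met
10. health inspection 531 days ago vs limit 540 → met
11. condition 'seating capacity exceeds 50' holds; product liability coverage $200,000 < $350,000 → not met
12. emergency contact list absent → not met
Not met: 1, 2, 3, 6, 11, 12

1, 2, 3, 6, 11, 12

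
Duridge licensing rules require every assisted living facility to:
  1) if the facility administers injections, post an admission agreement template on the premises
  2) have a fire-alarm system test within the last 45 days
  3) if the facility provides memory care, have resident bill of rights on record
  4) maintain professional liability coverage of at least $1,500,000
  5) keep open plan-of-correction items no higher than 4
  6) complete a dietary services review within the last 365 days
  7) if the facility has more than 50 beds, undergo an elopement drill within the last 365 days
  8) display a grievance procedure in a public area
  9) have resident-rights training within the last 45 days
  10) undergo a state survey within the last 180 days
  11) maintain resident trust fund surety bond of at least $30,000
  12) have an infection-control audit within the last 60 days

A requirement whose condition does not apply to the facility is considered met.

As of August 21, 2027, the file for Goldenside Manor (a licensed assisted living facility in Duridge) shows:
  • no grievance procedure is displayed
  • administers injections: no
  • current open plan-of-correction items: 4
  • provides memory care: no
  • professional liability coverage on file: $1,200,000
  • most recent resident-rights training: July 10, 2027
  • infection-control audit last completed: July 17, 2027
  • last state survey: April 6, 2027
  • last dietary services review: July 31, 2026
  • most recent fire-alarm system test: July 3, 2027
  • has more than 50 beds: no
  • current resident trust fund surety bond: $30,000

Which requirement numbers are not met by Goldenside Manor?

1. condition 'administers injections' does not hold → requirement n/a → met
2. fire-alarm system test 49 days ago vs limit 45 → not met
3. condition 'provides memory care' does not hold → requirement n/a → met
4. professional liability coverage $1,200,000 < $1,500,000 → not met
5. open plan-of-correction items 4 ≤ 4 → met
6. dietary services review 386 days ago vs limit 365 → not met
7. condition 'has more than 50 beds' does not hold → requirement n/a → met
8. grievance procedure absent → not met
9. resident-rights training 42 days ago vs limit 45 → met
10. state survey 137 days ago vs limit 180 → met
11. resident trust fund surety bond $30,000 ≥ $30,000 → met
12. infection-control audit 35 days ago vs limit 60 → met
Not met: 2, 4, 6, 8

2, 4, 6, 8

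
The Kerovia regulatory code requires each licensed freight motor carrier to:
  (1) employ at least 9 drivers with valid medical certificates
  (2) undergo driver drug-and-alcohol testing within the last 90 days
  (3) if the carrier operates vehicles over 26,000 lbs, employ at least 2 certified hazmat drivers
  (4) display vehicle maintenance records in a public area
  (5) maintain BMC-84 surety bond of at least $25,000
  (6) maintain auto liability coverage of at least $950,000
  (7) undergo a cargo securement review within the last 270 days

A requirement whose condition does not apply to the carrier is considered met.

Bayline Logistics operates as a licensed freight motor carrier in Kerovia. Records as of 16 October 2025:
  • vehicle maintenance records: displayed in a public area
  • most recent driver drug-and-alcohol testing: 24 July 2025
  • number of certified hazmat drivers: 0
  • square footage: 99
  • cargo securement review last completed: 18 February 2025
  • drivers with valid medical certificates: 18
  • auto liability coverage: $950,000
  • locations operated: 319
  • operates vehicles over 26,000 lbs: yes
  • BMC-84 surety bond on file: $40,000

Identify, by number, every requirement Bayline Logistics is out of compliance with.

1. drivers with valid medical certificates 18 ≥ 9 → met
2. driver drug-and-alcohol testing 84 days ago vs limit 90 → met
3. condition 'operates vehicles over 26,000 lbs' holds; certified hazmat drivers 0 < 2 → not met
4. vehicle maintenance records present → met
5. BMC-84 surety bond $40,000 ≥ $25,000 → met
6. auto liability coverage $950,000 ≥ $950,000 → met
7. cargo securement review 240 days ago vs limit 270 → met
Not met: 3

3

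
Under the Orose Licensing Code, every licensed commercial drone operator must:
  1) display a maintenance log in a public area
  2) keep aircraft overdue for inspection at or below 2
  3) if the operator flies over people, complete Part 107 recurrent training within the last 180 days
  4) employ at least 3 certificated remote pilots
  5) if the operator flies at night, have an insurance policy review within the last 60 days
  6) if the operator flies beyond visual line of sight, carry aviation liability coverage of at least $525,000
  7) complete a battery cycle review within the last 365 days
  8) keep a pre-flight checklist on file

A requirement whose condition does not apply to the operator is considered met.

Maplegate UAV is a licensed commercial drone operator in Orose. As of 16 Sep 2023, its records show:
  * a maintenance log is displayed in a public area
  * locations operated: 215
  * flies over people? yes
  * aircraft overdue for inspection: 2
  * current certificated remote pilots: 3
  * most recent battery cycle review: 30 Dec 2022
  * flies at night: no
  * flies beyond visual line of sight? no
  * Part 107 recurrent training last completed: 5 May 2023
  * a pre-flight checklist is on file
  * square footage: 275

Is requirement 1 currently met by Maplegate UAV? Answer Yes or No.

1. maintenance log present → met

Yes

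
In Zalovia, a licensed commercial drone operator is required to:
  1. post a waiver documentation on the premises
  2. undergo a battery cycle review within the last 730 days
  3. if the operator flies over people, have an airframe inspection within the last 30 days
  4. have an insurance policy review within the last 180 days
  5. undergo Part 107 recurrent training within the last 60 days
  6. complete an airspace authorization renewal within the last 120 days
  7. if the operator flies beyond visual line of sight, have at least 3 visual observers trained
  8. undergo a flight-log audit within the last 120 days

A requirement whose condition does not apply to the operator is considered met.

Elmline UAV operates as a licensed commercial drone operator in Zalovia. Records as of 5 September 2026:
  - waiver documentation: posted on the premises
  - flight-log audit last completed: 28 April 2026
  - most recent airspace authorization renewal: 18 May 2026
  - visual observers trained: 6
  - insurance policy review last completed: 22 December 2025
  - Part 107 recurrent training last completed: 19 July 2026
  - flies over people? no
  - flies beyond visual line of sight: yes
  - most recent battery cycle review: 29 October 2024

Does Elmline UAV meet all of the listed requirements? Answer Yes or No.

No

1. waiver documentation present → met
2. battery cycle review 676 days ago vs limit 730 → met
3. condition 'flies over people' does not hold → requirement n/a → met
4. insurance policy review 257 days ago vs limit 180 → not met
5. Part 107 recurrent training 48 days ago vs limit 60 → met
6. airspace authorization renewal 110 days ago vs limit 120 → met
7. condition 'flies beyond visual line of sight' holds; visual observers trained 6 ≥ 3 → met
8. flight-log audit 130 days ago vs limit 120 → not met
Not met: 4, 8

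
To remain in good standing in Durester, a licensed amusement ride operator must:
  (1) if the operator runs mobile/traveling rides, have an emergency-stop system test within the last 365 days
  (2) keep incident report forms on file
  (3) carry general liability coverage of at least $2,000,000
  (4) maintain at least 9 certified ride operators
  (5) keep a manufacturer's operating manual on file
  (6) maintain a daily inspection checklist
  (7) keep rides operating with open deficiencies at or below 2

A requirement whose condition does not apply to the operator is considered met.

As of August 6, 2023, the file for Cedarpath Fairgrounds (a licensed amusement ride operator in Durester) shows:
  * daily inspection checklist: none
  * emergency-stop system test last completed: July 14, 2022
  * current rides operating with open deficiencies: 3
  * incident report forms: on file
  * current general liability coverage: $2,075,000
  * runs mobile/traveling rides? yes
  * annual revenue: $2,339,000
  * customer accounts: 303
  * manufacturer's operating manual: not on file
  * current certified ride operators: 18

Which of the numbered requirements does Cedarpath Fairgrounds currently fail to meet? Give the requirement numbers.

1, 5, 6, 7

1. condition 'runs mobile/traveling rides' holds; emergency-stop system test 388 days ago vs limit 365 → not met
2. incident report forms present → met
3. general liability coverage $2,075,000 ≥ $2,000,000 → met
4. certified ride operators 18 ≥ 9 → met
5. manufacturer's operating manual absent → not met
6. daily inspection checklist absent → not met
7. rides operating with open deficiencies 3 > 2 → not met
Not met: 1, 5, 6, 7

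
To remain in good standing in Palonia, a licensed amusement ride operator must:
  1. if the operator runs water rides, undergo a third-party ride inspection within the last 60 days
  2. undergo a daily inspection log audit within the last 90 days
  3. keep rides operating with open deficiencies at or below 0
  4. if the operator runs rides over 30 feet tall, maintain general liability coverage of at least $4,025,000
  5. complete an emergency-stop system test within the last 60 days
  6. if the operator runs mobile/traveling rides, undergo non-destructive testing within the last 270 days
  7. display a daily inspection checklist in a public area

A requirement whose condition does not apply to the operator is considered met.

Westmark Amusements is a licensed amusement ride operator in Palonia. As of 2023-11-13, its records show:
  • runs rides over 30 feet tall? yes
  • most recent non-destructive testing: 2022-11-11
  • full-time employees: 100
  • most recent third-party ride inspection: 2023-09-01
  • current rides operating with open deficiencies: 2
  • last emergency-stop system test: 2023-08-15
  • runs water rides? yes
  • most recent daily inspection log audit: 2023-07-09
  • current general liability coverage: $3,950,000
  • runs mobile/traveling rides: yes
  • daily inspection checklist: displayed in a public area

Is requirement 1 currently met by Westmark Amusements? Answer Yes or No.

No

1. condition 'runs water rides' holds; third-party ride inspection 73 days ago vs limit 60 → not met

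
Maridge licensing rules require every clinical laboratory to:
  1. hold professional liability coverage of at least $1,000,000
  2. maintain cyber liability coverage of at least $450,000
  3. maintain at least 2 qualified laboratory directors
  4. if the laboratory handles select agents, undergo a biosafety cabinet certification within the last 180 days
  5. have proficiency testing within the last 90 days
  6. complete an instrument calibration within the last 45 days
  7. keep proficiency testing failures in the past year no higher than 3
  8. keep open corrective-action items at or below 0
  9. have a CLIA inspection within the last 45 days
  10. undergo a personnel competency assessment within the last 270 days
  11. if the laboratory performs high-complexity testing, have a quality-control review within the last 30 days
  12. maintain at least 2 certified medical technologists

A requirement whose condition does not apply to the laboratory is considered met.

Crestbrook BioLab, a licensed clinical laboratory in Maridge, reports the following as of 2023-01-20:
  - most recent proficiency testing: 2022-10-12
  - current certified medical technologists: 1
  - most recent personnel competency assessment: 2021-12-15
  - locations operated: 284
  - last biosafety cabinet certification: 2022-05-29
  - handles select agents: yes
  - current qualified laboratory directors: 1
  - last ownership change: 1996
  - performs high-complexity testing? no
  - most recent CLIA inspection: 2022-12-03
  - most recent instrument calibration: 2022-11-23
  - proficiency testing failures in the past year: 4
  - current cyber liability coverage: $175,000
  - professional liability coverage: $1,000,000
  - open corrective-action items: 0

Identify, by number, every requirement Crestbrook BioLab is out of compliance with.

1. professional liability coverage $1,000,000 ≥ $1,000,000 → met
2. cyber liability coverage $175,000 < $450,000 → not met
3. qualified laboratory directors 1 < 2 → not met
4. condition 'handles select agents' holds; biosafety cabinet certification 236 days ago vs limit 180 → not met
5. proficiency testing 100 days ago vs limit 90 → not met
6. instrument calibration 58 days ago vs limit 45 → not met
7. proficiency testing failures in the past year 4 > 3 → not met
8. open corrective-action items 0 ≤ 0 → met
9. CLIA inspection 48 days ago vs limit 45 → not met
10. personnel competency assessment 401 days ago vs limit 270 → not met
11. condition 'performs high-complexity testing' does not hold → requirement n/a → met
12. certified medical technologists 1 < 2 → not met
Not met: 2, 3, 4, 5, 6, 7, 9, 10, 12

2, 3, 4, 5, 6, 7, 9, 10, 12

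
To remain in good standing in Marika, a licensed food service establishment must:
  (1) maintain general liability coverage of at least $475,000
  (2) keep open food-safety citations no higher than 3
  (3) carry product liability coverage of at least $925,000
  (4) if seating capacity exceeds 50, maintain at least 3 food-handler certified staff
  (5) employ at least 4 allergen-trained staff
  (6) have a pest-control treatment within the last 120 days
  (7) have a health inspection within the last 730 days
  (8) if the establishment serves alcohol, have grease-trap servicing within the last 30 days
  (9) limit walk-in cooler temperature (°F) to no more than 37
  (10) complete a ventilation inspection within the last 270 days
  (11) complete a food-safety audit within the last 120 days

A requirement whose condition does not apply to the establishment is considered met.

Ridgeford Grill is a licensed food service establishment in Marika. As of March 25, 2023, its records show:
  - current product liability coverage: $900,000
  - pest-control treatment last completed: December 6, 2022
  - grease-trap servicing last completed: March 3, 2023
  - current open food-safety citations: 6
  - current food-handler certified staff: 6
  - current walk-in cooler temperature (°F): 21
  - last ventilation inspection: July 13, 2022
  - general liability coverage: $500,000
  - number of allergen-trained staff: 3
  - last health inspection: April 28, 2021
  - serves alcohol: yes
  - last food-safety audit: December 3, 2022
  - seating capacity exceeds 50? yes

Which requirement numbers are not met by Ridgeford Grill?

1. general liability coverage $500,000 ≥ $475,000 → met
2. open food-safety citations 6 > 3 → not met
3. product liability coverage $900,000 < $925,000 → not met
4. condition 'seating capacity exceeds 50' holds; food-handler certified staff 6 ≥ 3 → met
5. allergen-trained staff 3 < 4 → not met
6. pest-control treatment 109 days ago vs limit 120 → met
7. health inspection 696 days ago vs limit 730 → met
8. condition 'serves alcohol' holds; grease-trap servicing 22 days ago vs limit 30 → met
9. walk-in cooler temperature (°F) 21 ≤ 37 → met
10. ventilation inspection 255 days ago vs limit 270 → met
11. food-safety audit 112 days ago vs limit 120 → met
Not met: 2, 3, 5

2, 3, 5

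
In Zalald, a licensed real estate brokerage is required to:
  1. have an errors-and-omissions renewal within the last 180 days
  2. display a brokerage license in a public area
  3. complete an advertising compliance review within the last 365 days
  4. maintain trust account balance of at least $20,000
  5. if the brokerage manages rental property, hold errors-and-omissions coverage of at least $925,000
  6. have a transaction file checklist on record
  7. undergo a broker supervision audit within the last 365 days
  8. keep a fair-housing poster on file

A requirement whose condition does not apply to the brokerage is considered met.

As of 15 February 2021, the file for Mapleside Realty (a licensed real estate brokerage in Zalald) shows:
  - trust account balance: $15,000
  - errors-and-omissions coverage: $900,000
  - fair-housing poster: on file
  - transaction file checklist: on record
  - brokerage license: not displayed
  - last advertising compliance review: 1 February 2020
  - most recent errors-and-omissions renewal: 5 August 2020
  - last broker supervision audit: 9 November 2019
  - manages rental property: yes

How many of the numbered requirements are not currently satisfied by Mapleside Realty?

6

1. errors-and-omissions renewal 194 days ago vs limit 180 → not met
2. brokerage license absent → not met
3. advertising compliance review 380 days ago vs limit 365 → not met
4. trust account balance $15,000 < $20,000 → not met
5. condition 'manages rental property' holds; errors-and-omissions coverage $900,000 < $925,000 → not met
6. transaction file checklist present → met
7. broker supervision audit 464 days ago vs limit 365 → not met
8. fair-housing poster present → met
Not met: 6 of 8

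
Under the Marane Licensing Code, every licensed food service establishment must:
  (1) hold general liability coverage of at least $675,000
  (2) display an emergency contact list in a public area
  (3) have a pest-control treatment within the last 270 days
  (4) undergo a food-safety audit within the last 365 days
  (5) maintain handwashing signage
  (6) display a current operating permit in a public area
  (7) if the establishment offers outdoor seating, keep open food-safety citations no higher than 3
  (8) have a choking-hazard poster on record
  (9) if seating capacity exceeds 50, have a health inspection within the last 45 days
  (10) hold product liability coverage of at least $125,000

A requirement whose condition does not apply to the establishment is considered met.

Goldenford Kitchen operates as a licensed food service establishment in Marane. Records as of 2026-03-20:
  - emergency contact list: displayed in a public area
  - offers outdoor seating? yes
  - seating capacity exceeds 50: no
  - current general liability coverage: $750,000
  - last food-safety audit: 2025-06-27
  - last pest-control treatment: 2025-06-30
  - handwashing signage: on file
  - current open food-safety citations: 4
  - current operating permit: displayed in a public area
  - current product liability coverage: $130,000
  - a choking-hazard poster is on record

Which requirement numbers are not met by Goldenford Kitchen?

7

1. general liability coverage $750,000 ≥ $675,000 → met
2. emergency contact list present → met
3. pest-control treatment 263 days ago vs limit 270 → met
4. food-safety audit 266 days ago vs limit 365 → met
5. handwashing signage present → met
6. current operating permit present → met
7. condition 'offers outdoor seating' holds; open food-safety citations 4 > 3 → not met
8. choking-hazard poster present → met
9. condition 'seating capacity exceeds 50' does not hold → requirement n/a → met
10. product liability coverage $130,000 ≥ $125,000 → met
Not met: 7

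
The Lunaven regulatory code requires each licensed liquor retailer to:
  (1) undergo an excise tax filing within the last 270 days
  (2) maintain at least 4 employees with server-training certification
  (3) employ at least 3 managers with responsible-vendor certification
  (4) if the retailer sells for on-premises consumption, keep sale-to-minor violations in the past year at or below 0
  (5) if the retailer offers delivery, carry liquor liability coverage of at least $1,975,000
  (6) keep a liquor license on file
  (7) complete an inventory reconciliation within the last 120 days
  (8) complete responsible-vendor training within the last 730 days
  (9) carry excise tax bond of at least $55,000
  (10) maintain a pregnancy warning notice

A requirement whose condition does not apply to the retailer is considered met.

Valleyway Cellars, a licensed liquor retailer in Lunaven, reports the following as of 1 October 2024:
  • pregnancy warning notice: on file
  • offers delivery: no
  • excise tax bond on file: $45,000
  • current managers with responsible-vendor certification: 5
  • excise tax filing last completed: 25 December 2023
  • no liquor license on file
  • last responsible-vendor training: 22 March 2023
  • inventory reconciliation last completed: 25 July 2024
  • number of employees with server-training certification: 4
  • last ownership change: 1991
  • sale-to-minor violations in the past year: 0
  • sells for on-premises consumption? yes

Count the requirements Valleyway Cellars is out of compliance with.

1. excise tax filing 281 days ago vs limit 270 → not met
2. employees with server-training certification 4 ≥ 4 → met
3. managers with responsible-vendor certification 5 ≥ 3 → met
4. condition 'sells for on-premises consumption' holds; sale-to-minor violations in the past year 0 ≤ 0 → met
5. condition 'offers delivery' does not hold → requirement n/a → met
6. liquor license absent → not met
7. inventory reconciliation 68 days ago vs limit 120 → met
8. responsible-vendor training 559 days ago vs limit 730 → met
9. excise tax bond $45,000 < $55,000 → not met
10. pregnancy warning notice present → met
Not met: 3 of 10

3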